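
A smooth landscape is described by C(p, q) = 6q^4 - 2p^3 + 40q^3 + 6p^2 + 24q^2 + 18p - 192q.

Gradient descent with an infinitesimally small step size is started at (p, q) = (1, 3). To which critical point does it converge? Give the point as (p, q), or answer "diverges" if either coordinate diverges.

(-1, 1)

C is separable, so gradient descent decouples: p follows -∂C/∂p, q follows -∂C/∂q.
∂C/∂p = -6(p - 3)(p + 1); at p=1 this is 24, so p decreases.
∂C/∂q = 24(q - 1)(q + 2)(q + 4); at q=3 this is 1680, so q decreases.
p converges to its nearest critical value -1 (a local min of the p-part); q converges to 1. The iterate converges to (-1, 1).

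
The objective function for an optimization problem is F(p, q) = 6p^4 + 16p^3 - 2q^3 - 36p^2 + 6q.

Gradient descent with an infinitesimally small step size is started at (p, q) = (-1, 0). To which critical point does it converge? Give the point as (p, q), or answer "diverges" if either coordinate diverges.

(-3, -1)

F is separable, so gradient descent decouples: p follows -∂F/∂p, q follows -∂F/∂q.
∂F/∂p = 24p(p - 1)(p + 3); at p=-1 this is 96, so p decreases.
∂F/∂q = -6(q - 1)(q + 1); at q=0 this is 6, so q decreases.
p converges to its nearest critical value -3 (a local min of the p-part); q converges to -1. The iterate converges to (-3, -1).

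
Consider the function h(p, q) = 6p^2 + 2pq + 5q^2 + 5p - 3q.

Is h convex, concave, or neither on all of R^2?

convex

h is quadratic, so its Hessian is the constant matrix H = [[12, 2], [2, 10]].
det(H) = 116, tr(H) = 22.
det(H) > 0 and tr(H) > 0, so H is positive definite everywhere: convex.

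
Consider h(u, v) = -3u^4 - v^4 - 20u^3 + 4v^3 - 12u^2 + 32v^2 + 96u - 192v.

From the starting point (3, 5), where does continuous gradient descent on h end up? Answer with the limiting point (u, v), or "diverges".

diverges

h is separable, so gradient descent decouples: u follows -∂h/∂u, v follows -∂h/∂v.
∂h/∂u = -12(u - 1)(u + 2)(u + 4); at u=3 this is -840, so u increases.
∂h/∂v = -4(v - 4)(v - 3)(v + 4); at v=5 this is -72, so v increases.
The u-coordinate has no critical point in that direction and runs off to infinity.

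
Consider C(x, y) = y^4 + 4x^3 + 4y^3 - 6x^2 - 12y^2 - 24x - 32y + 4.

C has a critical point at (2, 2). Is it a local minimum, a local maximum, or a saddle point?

The mixed partial ∂²C/∂x∂y is 0, so the Hessian at any point is diag(C_xx, C_yy) = diag(12(2x - 1), 12(y^2 + 2y - 2)).
At (2, 2): H = diag(36, 72).
Both eigenvalues are positive, so H is positive definite: a local minimum.

local minimum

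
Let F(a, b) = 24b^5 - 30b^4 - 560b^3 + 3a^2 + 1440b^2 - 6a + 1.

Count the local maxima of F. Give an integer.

F separates as a function of a plus a function of b, so ∇F=0 decouples.
∂F/∂a = 6(a - 1) = 0 at a ∈ {1}; ∂F/∂b = 120b(b - 3)(b - 2)(b + 4) = 0 at b ∈ {-4, 0, 2, 3}.
The Hessian is diagonal: diag(F_aa, F_bb). Second derivatives: F_aa(1)=6; F_bb(-4)=-20160, F_bb(0)=2880, F_bb(2)=-1440, F_bb(3)=2520.
Local maxima occur where both diagonal entries negative: none. Count: 0.

0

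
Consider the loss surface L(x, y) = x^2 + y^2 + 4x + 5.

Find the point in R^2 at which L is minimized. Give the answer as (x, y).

L(x,y) separates as P(x) + Q(y) + 5, so its minimum is min P + min Q + 5.
P'(x) = 2x + 4 vanishes at x ∈ {-2}; Q'(y) = 2y vanishes at y ∈ {0}.
Local minima of P (where P''>0): P(-2)=-4. Local minima of Q: Q(0)=0.
So the global minimum of L is P(-2) + Q(0) + 5 = -4 + 0 + 5 = 1, attained at (-2, 0).

(-2, 0)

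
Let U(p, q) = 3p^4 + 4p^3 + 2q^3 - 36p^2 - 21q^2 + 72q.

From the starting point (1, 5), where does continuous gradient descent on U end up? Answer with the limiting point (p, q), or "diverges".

U is separable, so gradient descent decouples: p follows -∂U/∂p, q follows -∂U/∂q.
∂U/∂p = 12p(p - 2)(p + 3); at p=1 this is -48, so p increases.
∂U/∂q = 6(q - 4)(q - 3); at q=5 this is 12, so q decreases.
p converges to its nearest critical value 2 (a local min of the p-part); q converges to 4. The iterate converges to (2, 4).

(2, 4)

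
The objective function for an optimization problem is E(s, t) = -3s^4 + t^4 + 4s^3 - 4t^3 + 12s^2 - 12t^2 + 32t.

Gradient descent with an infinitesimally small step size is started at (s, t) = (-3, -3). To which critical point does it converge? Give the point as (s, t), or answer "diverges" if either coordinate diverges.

diverges

E is separable, so gradient descent decouples: s follows -∂E/∂s, t follows -∂E/∂t.
∂E/∂s = -12s(s - 2)(s + 1); at s=-3 this is 360, so s decreases.
∂E/∂t = 4(t - 4)(t - 1)(t + 2); at t=-3 this is -112, so t increases.
The s-coordinate has no critical point in that direction and runs off to infinity.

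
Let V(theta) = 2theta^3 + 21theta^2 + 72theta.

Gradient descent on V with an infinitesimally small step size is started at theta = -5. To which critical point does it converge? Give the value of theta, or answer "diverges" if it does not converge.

V'(theta) = 6(theta + 3)(theta + 4), so V'(-5) = 12.
Gradient descent moves in the -V' direction, i.e. theta is decreasing.
There is no critical point below theta=-5, and V' keeps the same sign, so the iterate runs off to −∞.

diverges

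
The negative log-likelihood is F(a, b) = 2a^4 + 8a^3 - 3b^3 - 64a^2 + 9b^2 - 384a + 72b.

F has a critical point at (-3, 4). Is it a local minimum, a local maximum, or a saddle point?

The mixed partial ∂²F/∂a∂b is 0, so the Hessian at any point is diag(F_aa, F_bb) = diag(8(3a^2 + 6a - 16), 18(-b + 1)).
At (-3, 4): H = diag(-56, -54).
Both eigenvalues are negative, so H is negative definite: a local maximum.

local maximum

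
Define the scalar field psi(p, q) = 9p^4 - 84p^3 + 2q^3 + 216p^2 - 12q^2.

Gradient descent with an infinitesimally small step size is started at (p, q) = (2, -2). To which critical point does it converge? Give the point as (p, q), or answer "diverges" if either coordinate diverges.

diverges

psi is separable, so gradient descent decouples: p follows -∂psi/∂p, q follows -∂psi/∂q.
∂psi/∂p = 36p(p - 4)(p - 3); at p=2 this is 144, so p decreases.
∂psi/∂q = 6q(q - 4); at q=-2 this is 72, so q decreases.
The q-coordinate has no critical point in that direction and runs off to infinity.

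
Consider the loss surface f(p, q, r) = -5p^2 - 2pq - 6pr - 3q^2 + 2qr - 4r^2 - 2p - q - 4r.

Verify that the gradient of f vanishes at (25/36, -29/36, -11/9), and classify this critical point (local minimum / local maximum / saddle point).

local maximum

∇f = (-10p - 2q - 6r - 2, -2p - 6q + 2r - 1, -6p + 2q - 8r - 4); substituting (25/36, -29/36, -11/9) gives ∇f = (0, 0, 0), so (25/36, -29/36, -11/9) is indeed a critical point.
The Hessian is constant: H = [[-10, -2, -6], [-2, -6, 2], [-6, 2, -8]].
Leading principal minors: Δ₁ = -10, Δ₂ = 56, Δ₃ = -144.
The minors alternate sign starting negative (−, +, −), so H is negative definite: a local maximum.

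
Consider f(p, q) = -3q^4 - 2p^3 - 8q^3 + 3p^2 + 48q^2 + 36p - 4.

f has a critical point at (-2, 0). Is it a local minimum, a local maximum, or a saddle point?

The mixed partial ∂²f/∂p∂q is 0, so the Hessian at any point is diag(f_pp, f_qq) = diag(6(-2p + 1), 12(-3q^2 - 4q + 8)).
At (-2, 0): H = diag(30, 96).
Both eigenvalues are positive, so H is positive definite: a local minimum.

local minimum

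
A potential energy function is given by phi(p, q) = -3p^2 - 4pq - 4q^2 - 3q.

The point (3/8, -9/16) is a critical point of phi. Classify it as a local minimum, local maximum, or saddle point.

local maximum

The Hessian of phi is constant: H = [[-6, -4], [-4, -8]].
det(H) = (-6)·(-8) − (-4)² = 32.
det(H) > 0 and tr(H) = -14 < 0, so H is negative definite and the point is a local maximum.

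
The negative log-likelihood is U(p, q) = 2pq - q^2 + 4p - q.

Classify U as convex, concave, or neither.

U is quadratic, so its Hessian is the constant matrix H = [[0, 2], [2, -2]].
det(H) = -4, tr(H) = -2.
det(H) < 0, so H is indefinite: neither convex nor concave.

neither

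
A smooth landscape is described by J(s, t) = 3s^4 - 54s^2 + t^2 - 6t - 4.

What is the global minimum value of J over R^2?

J(s,t) separates as P(s) + Q(t) − 4, so its minimum is min P + min Q − 4.
P'(s) = 12s(s - 3)(s + 3) vanishes at s ∈ {-3, 0, 3}; Q'(t) = 2(t - 3) vanishes at t ∈ {3}.
Local minima of P (where P''>0): P(-3)=-243, P(3)=-243. Local minima of Q: Q(3)=-9.
So the global minimum of J is P(-3) + Q(3) − 4 = -243 − 9 − 4 = -256, attained at (-3, 3).

-256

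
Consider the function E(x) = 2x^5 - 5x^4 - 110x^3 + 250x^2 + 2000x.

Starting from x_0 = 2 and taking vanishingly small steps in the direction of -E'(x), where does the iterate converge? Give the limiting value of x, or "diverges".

E'(x) = 10(x - 5)(x - 4)(x + 2)(x + 5), so E'(2) = 1680.
Gradient descent moves in the -E' direction, i.e. x is decreasing.
The nearest critical point in that direction is x = -2, where E'' = 1260 > 0 (a local minimum). The iterate converges there.

-2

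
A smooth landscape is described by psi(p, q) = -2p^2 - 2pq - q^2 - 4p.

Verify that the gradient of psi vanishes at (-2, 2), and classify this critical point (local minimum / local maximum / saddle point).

local maximum

∇psi = (-4p - 2q - 4, -2p - 2q); substituting (-2, 2) gives ∇psi = (0, 0), so (-2, 2) is indeed a critical point.
The Hessian of psi is constant: H = [[-4, -2], [-2, -2]].
det(H) = (-4)·(-2) − (-2)² = 4.
det(H) > 0 and tr(H) = -6 < 0, so H is negative definite and the point is a local maximum.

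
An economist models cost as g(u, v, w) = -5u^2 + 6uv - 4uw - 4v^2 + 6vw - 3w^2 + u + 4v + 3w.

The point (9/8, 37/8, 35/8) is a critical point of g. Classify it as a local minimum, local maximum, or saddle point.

The Hessian is constant: H = [[-10, 6, -4], [6, -8, 6], [-4, 6, -6]].
Leading principal minors: Δ₁ = -10, Δ₂ = 44, Δ₃ = -64.
The minors alternate sign starting negative (−, +, −), so H is negative definite: a local maximum.

local maximum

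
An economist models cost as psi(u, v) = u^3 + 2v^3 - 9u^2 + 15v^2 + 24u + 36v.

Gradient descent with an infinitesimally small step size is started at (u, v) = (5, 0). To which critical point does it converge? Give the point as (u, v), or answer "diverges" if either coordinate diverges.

(4, -2)

psi is separable, so gradient descent decouples: u follows -∂psi/∂u, v follows -∂psi/∂v.
∂psi/∂u = 3(u - 4)(u - 2); at u=5 this is 9, so u decreases.
∂psi/∂v = 6(v + 2)(v + 3); at v=0 this is 36, so v decreases.
u converges to its nearest critical value 4 (a local min of the u-part); v converges to -2. The iterate converges to (4, -2).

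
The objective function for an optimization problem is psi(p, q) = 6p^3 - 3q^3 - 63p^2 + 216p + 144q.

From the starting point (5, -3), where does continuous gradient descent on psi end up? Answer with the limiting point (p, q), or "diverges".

(4, -4)

psi is separable, so gradient descent decouples: p follows -∂psi/∂p, q follows -∂psi/∂q.
∂psi/∂p = 18(p - 4)(p - 3); at p=5 this is 36, so p decreases.
∂psi/∂q = -9(q - 4)(q + 4); at q=-3 this is 63, so q decreases.
p converges to its nearest critical value 4 (a local min of the p-part); q converges to -4. The iterate converges to (4, -4).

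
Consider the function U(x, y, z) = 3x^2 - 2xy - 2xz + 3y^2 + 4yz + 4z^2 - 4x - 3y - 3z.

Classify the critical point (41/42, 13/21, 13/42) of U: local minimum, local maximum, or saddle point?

The Hessian is constant: H = [[6, -2, -2], [-2, 6, 4], [-2, 4, 8]].
Leading principal minors: Δ₁ = 6, Δ₂ = 32, Δ₃ = 168.
All leading minors are positive, so H is positive definite: a local minimum.

local minimum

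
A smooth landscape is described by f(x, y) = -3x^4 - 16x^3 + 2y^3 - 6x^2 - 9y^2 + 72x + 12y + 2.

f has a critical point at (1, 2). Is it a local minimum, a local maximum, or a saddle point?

The mixed partial ∂²f/∂x∂y is 0, so the Hessian at any point is diag(f_xx, f_yy) = diag(-12(3x^2 + 8x + 1), 6(2y - 3)).
At (1, 2): H = diag(-144, 6).
The eigenvalues have opposite signs, so H is indefinite: a saddle point.

saddle point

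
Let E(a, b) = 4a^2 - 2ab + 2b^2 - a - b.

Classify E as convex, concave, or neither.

E is quadratic, so its Hessian is the constant matrix H = [[8, -2], [-2, 4]].
det(H) = 28, tr(H) = 12.
det(H) > 0 and tr(H) > 0, so H is positive definite everywhere: convex.

convex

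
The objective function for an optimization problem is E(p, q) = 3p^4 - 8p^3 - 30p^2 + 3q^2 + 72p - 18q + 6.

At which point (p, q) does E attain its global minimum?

(-2, 3)

E(p,q) separates as A(p) + B(q) + 6, so its minimum is min A + min B + 6.
A'(p) = 12(p - 3)(p - 1)(p + 2) vanishes at p ∈ {-2, 1, 3}; B'(q) = 6q - 18 vanishes at q ∈ {3}.
Local minima of A (where A''>0): A(-2)=-152, A(3)=-27. Local minima of B: B(3)=-27.
So the global minimum of E is A(-2) + B(3) + 6 = -152 − 27 + 6 = -173, attained at (-2, 3).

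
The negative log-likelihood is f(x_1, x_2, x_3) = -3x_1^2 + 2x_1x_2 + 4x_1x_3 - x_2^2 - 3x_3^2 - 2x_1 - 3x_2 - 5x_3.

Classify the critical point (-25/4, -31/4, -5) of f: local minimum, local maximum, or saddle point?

local maximum

The Hessian is constant: H = [[-6, 2, 4], [2, -2, 0], [4, 0, -6]].
Leading principal minors: Δ₁ = -6, Δ₂ = 8, Δ₃ = -16.
The minors alternate sign starting negative (−, +, −), so H is negative definite: a local maximum.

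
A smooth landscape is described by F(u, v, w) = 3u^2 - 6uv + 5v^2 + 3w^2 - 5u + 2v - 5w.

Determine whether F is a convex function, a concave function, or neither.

convex

F is quadratic, so its Hessian is the constant matrix H = [[6, -6, 0], [-6, 10, 0], [0, 0, 6]].
Leading principal minors: 6, 24, 144.
All positive ⇒ H ≻ 0 ⇒ convex.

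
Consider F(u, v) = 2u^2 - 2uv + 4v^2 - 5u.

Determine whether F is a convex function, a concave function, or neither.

convex

F is quadratic, so its Hessian is the constant matrix H = [[4, -2], [-2, 8]].
det(H) = 28, tr(H) = 12.
det(H) > 0 and tr(H) > 0, so H is positive definite everywhere: convex.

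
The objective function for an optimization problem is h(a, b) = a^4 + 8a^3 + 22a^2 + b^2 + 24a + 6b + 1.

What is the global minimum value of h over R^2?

h(a,b) separates as P(a) + Q(b) + 1, so its minimum is min P + min Q + 1.
P'(a) = 4(a + 1)(a + 2)(a + 3) vanishes at a ∈ {-3, -2, -1}; Q'(b) = 2b + 6 vanishes at b ∈ {-3}.
Local minima of P (where P''>0): P(-3)=-9, P(-1)=-9. Local minima of Q: Q(-3)=-9.
So the global minimum of h is P(-3) + Q(-3) + 1 = -9 − 9 + 1 = -17, attained at (-3, -3).

-17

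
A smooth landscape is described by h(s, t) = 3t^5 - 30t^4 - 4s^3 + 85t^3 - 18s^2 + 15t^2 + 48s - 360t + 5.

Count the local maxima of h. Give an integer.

2

h separates as a function of s plus a function of t, so ∇h=0 decouples.
∂h/∂s = -12(s - 1)(s + 4) = 0 at s ∈ {-4, 1}; ∂h/∂t = 15(t - 4)(t - 3)(t - 2)(t + 1) = 0 at t ∈ {-1, 2, 3, 4}.
The Hessian is diagonal: diag(h_ss, h_tt). Second derivatives: h_ss(-4)=60, h_ss(1)=-60; h_tt(-1)=-900, h_tt(2)=90, h_tt(3)=-60, h_tt(4)=150.
Local maxima occur where both diagonal entries negative: (1, -1), (1, 3). Count: 2.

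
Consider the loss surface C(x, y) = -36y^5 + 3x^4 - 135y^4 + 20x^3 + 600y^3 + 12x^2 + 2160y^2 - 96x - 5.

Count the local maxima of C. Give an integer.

2

C separates as a function of x plus a function of y, so ∇C=0 decouples.
∂C/∂x = 12(x - 1)(x + 2)(x + 4) = 0 at x ∈ {-4, -2, 1}; ∂C/∂y = -180y(y - 3)(y + 2)(y + 4) = 0 at y ∈ {-4, -2, 0, 3}.
The Hessian is diagonal: diag(C_xx, C_yy). Second derivatives: C_xx(-4)=120, C_xx(-2)=-72, C_xx(1)=180; C_yy(-4)=10080, C_yy(-2)=-3600, C_yy(0)=4320, C_yy(3)=-18900.
Local maxima occur where both diagonal entries negative: (-2, -2), (-2, 3). Count: 2.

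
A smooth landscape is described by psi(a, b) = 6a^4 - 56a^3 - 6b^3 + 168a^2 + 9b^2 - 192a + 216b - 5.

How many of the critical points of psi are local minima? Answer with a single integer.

psi separates as a function of a plus a function of b, so ∇psi=0 decouples.
∂psi/∂a = 24(a - 4)(a - 2)(a - 1) = 0 at a ∈ {1, 2, 4}; ∂psi/∂b = -18(b - 4)(b + 3) = 0 at b ∈ {-3, 4}.
The Hessian is diagonal: diag(psi_aa, psi_bb). Second derivatives: psi_aa(1)=72, psi_aa(2)=-48, psi_aa(4)=144; psi_bb(-3)=126, psi_bb(4)=-126.
Local minima occur where both diagonal entries positive: (1, -3), (4, -3). Count: 2.

2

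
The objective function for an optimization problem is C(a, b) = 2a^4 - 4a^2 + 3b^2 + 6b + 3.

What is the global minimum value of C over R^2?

C(a,b) separates as P(a) + Q(b) + 3, so its minimum is min P + min Q + 3.
P'(a) = 8a(a - 1)(a + 1) vanishes at a ∈ {-1, 0, 1}; Q'(b) = 6b + 6 vanishes at b ∈ {-1}.
Local minima of P (where P''>0): P(-1)=-2, P(1)=-2. Local minima of Q: Q(-1)=-3.
So the global minimum of C is P(-1) + Q(-1) + 3 = -2 − 3 + 3 = -2, attained at (-1, -1).

-2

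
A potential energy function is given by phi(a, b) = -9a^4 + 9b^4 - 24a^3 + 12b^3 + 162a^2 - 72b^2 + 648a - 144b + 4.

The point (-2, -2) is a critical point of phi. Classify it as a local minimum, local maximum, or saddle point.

local minimum

The mixed partial ∂²phi/∂a∂b is 0, so the Hessian at any point is diag(phi_aa, phi_bb) = diag(36(-3a^2 - 4a + 9), 36(3b^2 + 2b - 4)).
At (-2, -2): H = diag(180, 144).
Both eigenvalues are positive, so H is positive definite: a local minimum.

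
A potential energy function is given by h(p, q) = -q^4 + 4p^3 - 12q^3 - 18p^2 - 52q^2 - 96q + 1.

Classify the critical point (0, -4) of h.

local maximum

The mixed partial ∂²h/∂p∂q is 0, so the Hessian at any point is diag(h_pp, h_qq) = diag(12(2p - 3), -4(3q^2 + 18q + 26)).
At (0, -4): H = diag(-36, -8).
Both eigenvalues are negative, so H is negative definite: a local maximum.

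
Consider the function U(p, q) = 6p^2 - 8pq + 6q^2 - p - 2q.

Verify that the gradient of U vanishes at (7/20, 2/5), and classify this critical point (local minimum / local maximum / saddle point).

∇U = (12p - 8q - 1, -8p + 12q - 2); substituting (7/20, 2/5) gives ∇U = (0, 0), so (7/20, 2/5) is indeed a critical point.
The Hessian of U is constant: H = [[12, -8], [-8, 12]].
det(H) = 12·12 − (-8)² = 80.
det(H) > 0 and tr(H) = 24 > 0, so H is positive definite and the point is a local minimum.

local minimum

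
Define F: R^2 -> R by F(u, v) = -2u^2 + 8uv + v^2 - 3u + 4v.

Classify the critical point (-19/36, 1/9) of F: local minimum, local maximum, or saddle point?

The Hessian of F is constant: H = [[-4, 8], [8, 2]].
det(H) = (-4)·2 − 8² = -72.
Since det(H) < 0, H is indefinite and the critical point is a saddle point.

saddle point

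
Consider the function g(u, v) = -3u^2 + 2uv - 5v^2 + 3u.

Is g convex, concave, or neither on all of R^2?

g is quadratic, so its Hessian is the constant matrix H = [[-6, 2], [2, -10]].
det(H) = 56, tr(H) = -16.
det(H) > 0 and tr(H) < 0, so H is negative definite everywhere: concave.

concave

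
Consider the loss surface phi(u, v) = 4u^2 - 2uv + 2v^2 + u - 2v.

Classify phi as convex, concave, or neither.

convex

phi is quadratic, so its Hessian is the constant matrix H = [[8, -2], [-2, 4]].
det(H) = 28, tr(H) = 12.
det(H) > 0 and tr(H) > 0, so H is positive definite everywhere: convex.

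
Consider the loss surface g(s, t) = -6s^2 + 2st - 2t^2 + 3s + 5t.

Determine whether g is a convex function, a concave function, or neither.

g is quadratic, so its Hessian is the constant matrix H = [[-12, 2], [2, -4]].
det(H) = 44, tr(H) = -16.
det(H) > 0 and tr(H) < 0, so H is negative definite everywhere: concave.

concave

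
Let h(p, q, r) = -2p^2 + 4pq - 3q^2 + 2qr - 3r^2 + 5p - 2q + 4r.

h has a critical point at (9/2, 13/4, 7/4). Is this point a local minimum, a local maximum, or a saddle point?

The Hessian is constant: H = [[-4, 4, 0], [4, -6, 2], [0, 2, -6]].
Leading principal minors: Δ₁ = -4, Δ₂ = 8, Δ₃ = -32.
The minors alternate sign starting negative (−, +, −), so H is negative definite: a local maximum.

local maximum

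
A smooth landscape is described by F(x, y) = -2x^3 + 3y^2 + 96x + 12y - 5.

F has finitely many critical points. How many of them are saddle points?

1

F separates as a function of x plus a function of y, so ∇F=0 decouples.
∂F/∂x = -6(x - 4)(x + 4) = 0 at x ∈ {-4, 4}; ∂F/∂y = 6(y + 2) = 0 at y ∈ {-2}.
The Hessian is diagonal: diag(F_xx, F_yy). Second derivatives: F_xx(-4)=48, F_xx(4)=-48; F_yy(-2)=6.
Saddle points occur where the two diagonal entries have opposite signs: (4, -2). Count: 1.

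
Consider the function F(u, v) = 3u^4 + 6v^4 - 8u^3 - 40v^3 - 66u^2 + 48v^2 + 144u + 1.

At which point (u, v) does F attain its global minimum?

(-3, 4)

F(u,v) separates as P(u) + Q(v) + 1, so its minimum is min P + min Q + 1.
P'(u) = 12(u - 4)(u - 1)(u + 3) vanishes at u ∈ {-3, 1, 4}; Q'(v) = 24v(v - 4)(v - 1) vanishes at v ∈ {0, 1, 4}.
Local minima of P (where P''>0): P(-3)=-567, P(4)=-224. Local minima of Q: Q(0)=0, Q(4)=-256.
So the global minimum of F is P(-3) + Q(4) + 1 = -567 − 256 + 1 = -822, attained at (-3, 4).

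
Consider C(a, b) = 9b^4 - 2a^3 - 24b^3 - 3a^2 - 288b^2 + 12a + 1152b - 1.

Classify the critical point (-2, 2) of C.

saddle point

The mixed partial ∂²C/∂a∂b is 0, so the Hessian at any point is diag(C_aa, C_bb) = diag(-6(2a + 1), 36(3b^2 - 4b - 16)).
At (-2, 2): H = diag(18, -432).
The eigenvalues have opposite signs, so H is indefinite: a saddle point.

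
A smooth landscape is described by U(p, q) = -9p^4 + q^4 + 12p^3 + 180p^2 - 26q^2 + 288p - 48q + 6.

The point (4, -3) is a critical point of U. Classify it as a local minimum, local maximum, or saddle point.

saddle point

The mixed partial ∂²U/∂p∂q is 0, so the Hessian at any point is diag(U_pp, U_qq) = diag(36(-3p^2 + 2p + 10), 4(3q^2 - 13)).
At (4, -3): H = diag(-1080, 56).
The eigenvalues have opposite signs, so H is indefinite: a saddle point.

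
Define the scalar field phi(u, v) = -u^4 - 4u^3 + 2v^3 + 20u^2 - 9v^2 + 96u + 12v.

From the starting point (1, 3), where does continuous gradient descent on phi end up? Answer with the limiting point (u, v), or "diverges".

(-2, 2)

phi is separable, so gradient descent decouples: u follows -∂phi/∂u, v follows -∂phi/∂v.
∂phi/∂u = -4(u - 3)(u + 2)(u + 4); at u=1 this is 120, so u decreases.
∂phi/∂v = 6(v - 2)(v - 1); at v=3 this is 12, so v decreases.
u converges to its nearest critical value -2 (a local min of the u-part); v converges to 2. The iterate converges to (-2, 2).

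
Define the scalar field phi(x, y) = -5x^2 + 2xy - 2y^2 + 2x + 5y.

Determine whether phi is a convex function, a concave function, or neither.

phi is quadratic, so its Hessian is the constant matrix H = [[-10, 2], [2, -4]].
det(H) = 36, tr(H) = -14.
det(H) > 0 and tr(H) < 0, so H is negative definite everywhere: concave.

concave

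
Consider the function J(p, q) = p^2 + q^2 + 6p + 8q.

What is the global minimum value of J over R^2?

J(p,q) separates as A(p) + B(q), so its minimum is min A + min B.
A'(p) = 2p + 6 vanishes at p ∈ {-3}; B'(q) = 2q + 8 vanishes at q ∈ {-4}.
Local minima of A (where A''>0): A(-3)=-9. Local minima of B: B(-4)=-16.
So the global minimum of J is A(-3) + B(-4) = -9 − 16 = -25, attained at (-3, -4).

-25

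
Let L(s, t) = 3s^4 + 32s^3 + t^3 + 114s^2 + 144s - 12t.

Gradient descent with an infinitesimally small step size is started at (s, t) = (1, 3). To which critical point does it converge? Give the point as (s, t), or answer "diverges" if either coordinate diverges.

(-1, 2)

L is separable, so gradient descent decouples: s follows -∂L/∂s, t follows -∂L/∂t.
∂L/∂s = 12(s + 1)(s + 3)(s + 4); at s=1 this is 480, so s decreases.
∂L/∂t = 3(t - 2)(t + 2); at t=3 this is 15, so t decreases.
s converges to its nearest critical value -1 (a local min of the s-part); t converges to 2. The iterate converges to (-1, 2).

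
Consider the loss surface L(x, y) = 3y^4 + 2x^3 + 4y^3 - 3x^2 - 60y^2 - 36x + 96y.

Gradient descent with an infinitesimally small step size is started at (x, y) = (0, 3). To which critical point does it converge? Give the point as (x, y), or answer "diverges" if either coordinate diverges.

(3, 2)

L is separable, so gradient descent decouples: x follows -∂L/∂x, y follows -∂L/∂y.
∂L/∂x = 6(x - 3)(x + 2); at x=0 this is -36, so x increases.
∂L/∂y = 12(y - 2)(y - 1)(y + 4); at y=3 this is 168, so y decreases.
x converges to its nearest critical value 3 (a local min of the x-part); y converges to 2. The iterate converges to (3, 2).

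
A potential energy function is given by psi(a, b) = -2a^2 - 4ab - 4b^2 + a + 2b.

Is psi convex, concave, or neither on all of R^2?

concave

psi is quadratic, so its Hessian is the constant matrix H = [[-4, -4], [-4, -8]].
det(H) = 16, tr(H) = -12.
det(H) > 0 and tr(H) < 0, so H is negative definite everywhere: concave.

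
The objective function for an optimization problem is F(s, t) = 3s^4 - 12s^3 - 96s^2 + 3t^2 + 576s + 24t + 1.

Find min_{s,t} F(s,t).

F(s,t) separates as P(s) + Q(t) + 1, so its minimum is min P + min Q + 1.
P'(s) = 12(s - 4)(s - 3)(s + 4) vanishes at s ∈ {-4, 3, 4}; Q'(t) = 6(t + 4) vanishes at t ∈ {-4}.
Local minima of P (where P''>0): P(-4)=-2304, P(4)=768. Local minima of Q: Q(-4)=-48.
So the global minimum of F is P(-4) + Q(-4) + 1 = -2304 − 48 + 1 = -2351, attained at (-4, -4).

-2351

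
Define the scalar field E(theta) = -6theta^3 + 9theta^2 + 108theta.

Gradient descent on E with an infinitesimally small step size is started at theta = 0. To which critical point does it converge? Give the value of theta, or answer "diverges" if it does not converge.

E'(theta) = -18(theta - 3)(theta + 2), so E'(0) = 108.
Gradient descent moves in the -E' direction, i.e. theta is decreasing.
The nearest critical point in that direction is theta = -2, where E'' = 90 > 0 (a local minimum). The iterate converges there.

-2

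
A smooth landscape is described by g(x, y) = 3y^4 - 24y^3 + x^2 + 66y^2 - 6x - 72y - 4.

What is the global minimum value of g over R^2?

-40

g(x,y) separates as P(x) + Q(y) − 4, so its minimum is min P + min Q − 4.
P'(x) = 2x - 6 vanishes at x ∈ {3}; Q'(y) = 12(y - 3)(y - 2)(y - 1) vanishes at y ∈ {1, 2, 3}.
Local minima of P (where P''>0): P(3)=-9. Local minima of Q: Q(1)=-27, Q(3)=-27.
So the global minimum of g is P(3) + Q(1) − 4 = -9 − 27 − 4 = -40, attained at (3, 1).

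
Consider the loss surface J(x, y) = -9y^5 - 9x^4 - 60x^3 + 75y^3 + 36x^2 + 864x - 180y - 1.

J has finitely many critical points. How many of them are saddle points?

J separates as a function of x plus a function of y, so ∇J=0 decouples.
∂J/∂x = -36(x - 2)(x + 3)(x + 4) = 0 at x ∈ {-4, -3, 2}; ∂J/∂y = -45(y - 2)(y - 1)(y + 1)(y + 2) = 0 at y ∈ {-2, -1, 1, 2}.
The Hessian is diagonal: diag(J_xx, J_yy). Second derivatives: J_xx(-4)=-216, J_xx(-3)=180, J_xx(2)=-1080; J_yy(-2)=540, J_yy(-1)=-270, J_yy(1)=270, J_yy(2)=-540.
Saddle points occur where the two diagonal entries have opposite signs: (-4, -2), (-4, 1), (-3, -1), (-3, 2), (2, -2), (2, 1). Count: 6.

6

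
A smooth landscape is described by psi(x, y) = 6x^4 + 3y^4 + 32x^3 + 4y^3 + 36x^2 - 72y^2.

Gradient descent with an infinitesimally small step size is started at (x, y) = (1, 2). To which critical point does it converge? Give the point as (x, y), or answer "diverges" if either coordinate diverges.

psi is separable, so gradient descent decouples: x follows -∂psi/∂x, y follows -∂psi/∂y.
∂psi/∂x = 24x(x + 1)(x + 3); at x=1 this is 192, so x decreases.
∂psi/∂y = 12y(y - 3)(y + 4); at y=2 this is -144, so y increases.
x converges to its nearest critical value 0 (a local min of the x-part); y converges to 3. The iterate converges to (0, 3).

(0, 3)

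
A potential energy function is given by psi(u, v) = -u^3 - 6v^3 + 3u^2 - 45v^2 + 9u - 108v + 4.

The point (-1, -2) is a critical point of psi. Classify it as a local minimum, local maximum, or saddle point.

The mixed partial ∂²psi/∂u∂v is 0, so the Hessian at any point is diag(psi_uu, psi_vv) = diag(6(-u + 1), -18(2v + 5)).
At (-1, -2): H = diag(12, -18).
The eigenvalues have opposite signs, so H is indefinite: a saddle point.

saddle point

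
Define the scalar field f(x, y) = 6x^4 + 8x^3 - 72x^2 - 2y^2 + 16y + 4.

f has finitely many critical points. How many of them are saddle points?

f separates as a function of x plus a function of y, so ∇f=0 decouples.
∂f/∂x = 24x(x - 2)(x + 3) = 0 at x ∈ {-3, 0, 2}; ∂f/∂y = -4(y - 4) = 0 at y ∈ {4}.
The Hessian is diagonal: diag(f_xx, f_yy). Second derivatives: f_xx(-3)=360, f_xx(0)=-144, f_xx(2)=240; f_yy(4)=-4.
Saddle points occur where the two diagonal entries have opposite signs: (-3, 4), (2, 4). Count: 2.

2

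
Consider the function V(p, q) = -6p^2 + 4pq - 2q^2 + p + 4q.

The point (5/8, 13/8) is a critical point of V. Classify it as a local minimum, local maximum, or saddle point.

The Hessian of V is constant: H = [[-12, 4], [4, -4]].
det(H) = (-12)·(-4) − 4² = 32.
det(H) > 0 and tr(H) = -16 < 0, so H is negative definite and the point is a local maximum.

local maximum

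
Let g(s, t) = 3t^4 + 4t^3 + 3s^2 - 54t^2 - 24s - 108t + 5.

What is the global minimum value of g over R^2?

g(s,t) separates as P(s) + Q(t) + 5, so its minimum is min P + min Q + 5.
P'(s) = 6s - 24 vanishes at s ∈ {4}; Q'(t) = 12(t - 3)(t + 1)(t + 3) vanishes at t ∈ {-3, -1, 3}.
Local minima of P (where P''>0): P(4)=-48. Local minima of Q: Q(-3)=-27, Q(3)=-459.
So the global minimum of g is P(4) + Q(3) + 5 = -48 − 459 + 5 = -502, attained at (4, 3).

-502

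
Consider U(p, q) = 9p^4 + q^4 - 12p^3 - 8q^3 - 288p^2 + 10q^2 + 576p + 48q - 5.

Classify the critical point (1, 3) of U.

local maximum

The mixed partial ∂²U/∂p∂q is 0, so the Hessian at any point is diag(U_pp, U_qq) = diag(36(3p^2 - 2p - 16), 4(3q^2 - 12q + 5)).
At (1, 3): H = diag(-540, -16).
Both eigenvalues are negative, so H is negative definite: a local maximum.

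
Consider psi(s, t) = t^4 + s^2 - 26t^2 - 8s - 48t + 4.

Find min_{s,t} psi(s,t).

-364

psi(s,t) separates as P(s) + Q(t) + 4, so its minimum is min P + min Q + 4.
P'(s) = 2s - 8 vanishes at s ∈ {4}; Q'(t) = 4(t - 4)(t + 1)(t + 3) vanishes at t ∈ {-3, -1, 4}.
Local minima of P (where P''>0): P(4)=-16. Local minima of Q: Q(-3)=-9, Q(4)=-352.
So the global minimum of psi is P(4) + Q(4) + 4 = -16 − 352 + 4 = -364, attained at (4, 4).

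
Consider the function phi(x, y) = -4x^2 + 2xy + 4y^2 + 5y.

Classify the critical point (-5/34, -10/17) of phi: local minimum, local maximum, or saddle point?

saddle point

The Hessian of phi is constant: H = [[-8, 2], [2, 8]].
det(H) = (-8)·8 − 2² = -68.
Since det(H) < 0, H is indefinite and the critical point is a saddle point.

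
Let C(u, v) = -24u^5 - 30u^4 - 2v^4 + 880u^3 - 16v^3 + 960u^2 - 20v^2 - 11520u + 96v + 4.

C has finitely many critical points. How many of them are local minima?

2

C separates as a function of u plus a function of v, so ∇C=0 decouples.
∂C/∂u = -120(u - 4)(u - 2)(u + 3)(u + 4) = 0 at u ∈ {-4, -3, 2, 4}; ∂C/∂v = -8(v - 1)(v + 3)(v + 4) = 0 at v ∈ {-4, -3, 1}.
The Hessian is diagonal: diag(C_uu, C_vv). Second derivatives: C_uu(-4)=5760, C_uu(-3)=-4200, C_uu(2)=7200, C_uu(4)=-13440; C_vv(-4)=-40, C_vv(-3)=32, C_vv(1)=-160.
Local minima occur where both diagonal entries positive: (-4, -3), (2, -3). Count: 2.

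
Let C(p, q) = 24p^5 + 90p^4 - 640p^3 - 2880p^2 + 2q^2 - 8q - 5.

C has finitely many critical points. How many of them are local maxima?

C separates as a function of p plus a function of q, so ∇C=0 decouples.
∂C/∂p = 120p(p - 4)(p + 3)(p + 4) = 0 at p ∈ {-4, -3, 0, 4}; ∂C/∂q = 4(q - 2) = 0 at q ∈ {2}.
The Hessian is diagonal: diag(C_pp, C_qq). Second derivatives: C_pp(-4)=-3840, C_pp(-3)=2520, C_pp(0)=-5760, C_pp(4)=26880; C_qq(2)=4.
Local maxima occur where both diagonal entries negative: none. Count: 0.

0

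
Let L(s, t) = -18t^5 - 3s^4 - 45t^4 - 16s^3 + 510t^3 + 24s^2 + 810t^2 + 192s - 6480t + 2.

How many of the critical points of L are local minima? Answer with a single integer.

2

L separates as a function of s plus a function of t, so ∇L=0 decouples.
∂L/∂s = -12(s - 2)(s + 2)(s + 4) = 0 at s ∈ {-4, -2, 2}; ∂L/∂t = -90(t - 3)(t - 2)(t + 3)(t + 4) = 0 at t ∈ {-4, -3, 2, 3}.
The Hessian is diagonal: diag(L_ss, L_tt). Second derivatives: L_ss(-4)=-144, L_ss(-2)=96, L_ss(2)=-288; L_tt(-4)=3780, L_tt(-3)=-2700, L_tt(2)=2700, L_tt(3)=-3780.
Local minima occur where both diagonal entries positive: (-2, -4), (-2, 2). Count: 2.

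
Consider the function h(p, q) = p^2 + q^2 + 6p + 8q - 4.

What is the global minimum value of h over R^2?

h(p,q) separates as A(p) + B(q) − 4, so its minimum is min A + min B − 4.
A'(p) = 2p + 6 vanishes at p ∈ {-3}; B'(q) = 2q + 8 vanishes at q ∈ {-4}.
Local minima of A (where A''>0): A(-3)=-9. Local minima of B: B(-4)=-16.
So the global minimum of h is A(-3) + B(-4) − 4 = -9 − 16 − 4 = -29, attained at (-3, -4).

-29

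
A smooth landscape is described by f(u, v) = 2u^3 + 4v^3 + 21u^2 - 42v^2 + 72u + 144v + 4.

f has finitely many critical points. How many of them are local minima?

1

f separates as a function of u plus a function of v, so ∇f=0 decouples.
∂f/∂u = 6(u + 3)(u + 4) = 0 at u ∈ {-4, -3}; ∂f/∂v = 12(v - 4)(v - 3) = 0 at v ∈ {3, 4}.
The Hessian is diagonal: diag(f_uu, f_vv). Second derivatives: f_uu(-4)=-6, f_uu(-3)=6; f_vv(3)=-12, f_vv(4)=12.
Local minima occur where both diagonal entries positive: (-3, 4). Count: 1.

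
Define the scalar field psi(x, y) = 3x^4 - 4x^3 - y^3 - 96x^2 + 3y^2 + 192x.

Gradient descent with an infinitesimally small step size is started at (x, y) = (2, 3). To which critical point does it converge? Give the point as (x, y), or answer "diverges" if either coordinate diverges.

diverges

psi is separable, so gradient descent decouples: x follows -∂psi/∂x, y follows -∂psi/∂y.
∂psi/∂x = 12(x - 4)(x - 1)(x + 4); at x=2 this is -144, so x increases.
∂psi/∂y = -3y(y - 2); at y=3 this is -9, so y increases.
The y-coordinate has no critical point in that direction and runs off to infinity.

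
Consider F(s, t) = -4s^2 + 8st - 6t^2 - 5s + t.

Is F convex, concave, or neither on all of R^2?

concave

F is quadratic, so its Hessian is the constant matrix H = [[-8, 8], [8, -12]].
det(H) = 32, tr(H) = -20.
det(H) > 0 and tr(H) < 0, so H is negative definite everywhere: concave.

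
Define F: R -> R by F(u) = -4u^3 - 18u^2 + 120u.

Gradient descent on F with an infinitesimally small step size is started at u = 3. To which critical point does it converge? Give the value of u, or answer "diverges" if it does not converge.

diverges

F'(u) = -12(u - 2)(u + 5), so F'(3) = -96.
Gradient descent moves in the -F' direction, i.e. u is increasing.
There is no critical point above u=3, and F' keeps the same sign, so the iterate runs off to +∞.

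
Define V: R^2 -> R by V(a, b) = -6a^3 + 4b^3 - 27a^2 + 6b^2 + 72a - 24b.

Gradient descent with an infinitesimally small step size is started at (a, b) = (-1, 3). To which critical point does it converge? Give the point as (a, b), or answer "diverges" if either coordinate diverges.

V is separable, so gradient descent decouples: a follows -∂V/∂a, b follows -∂V/∂b.
∂V/∂a = -18(a - 1)(a + 4); at a=-1 this is 108, so a decreases.
∂V/∂b = 12(b - 1)(b + 2); at b=3 this is 120, so b decreases.
a converges to its nearest critical value -4 (a local min of the a-part); b converges to 1. The iterate converges to (-4, 1).

(-4, 1)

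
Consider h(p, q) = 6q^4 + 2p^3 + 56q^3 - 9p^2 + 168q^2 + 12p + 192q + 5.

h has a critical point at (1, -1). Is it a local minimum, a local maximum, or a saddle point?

The mixed partial ∂²h/∂p∂q is 0, so the Hessian at any point is diag(h_pp, h_qq) = diag(6(2p - 3), 24(3q^2 + 14q + 14)).
At (1, -1): H = diag(-6, 72).
The eigenvalues have opposite signs, so H is indefinite: a saddle point.

saddle point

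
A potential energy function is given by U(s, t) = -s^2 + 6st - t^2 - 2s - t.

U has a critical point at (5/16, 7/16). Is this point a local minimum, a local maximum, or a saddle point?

saddle point

The Hessian of U is constant: H = [[-2, 6], [6, -2]].
det(H) = (-2)·(-2) − 6² = -32.
Since det(H) < 0, H is indefinite and the critical point is a saddle point.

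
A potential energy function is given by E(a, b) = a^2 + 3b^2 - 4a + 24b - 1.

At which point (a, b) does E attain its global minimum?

(2, -4)

E(a,b) separates as P(a) + Q(b) − 1, so its minimum is min P + min Q − 1.
P'(a) = 2a - 4 vanishes at a ∈ {2}; Q'(b) = 6b + 24 vanishes at b ∈ {-4}.
Local minima of P (where P''>0): P(2)=-4. Local minima of Q: Q(-4)=-48.
So the global minimum of E is P(2) + Q(-4) − 1 = -4 − 48 − 1 = -53, attained at (2, -4).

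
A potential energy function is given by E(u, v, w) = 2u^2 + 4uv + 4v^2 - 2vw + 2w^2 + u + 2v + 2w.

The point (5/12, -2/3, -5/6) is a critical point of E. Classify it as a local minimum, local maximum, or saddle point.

The Hessian is constant: H = [[4, 4, 0], [4, 8, -2], [0, -2, 4]].
Leading principal minors: Δ₁ = 4, Δ₂ = 16, Δ₃ = 48.
All leading minors are positive, so H is positive definite: a local minimum.

local minimum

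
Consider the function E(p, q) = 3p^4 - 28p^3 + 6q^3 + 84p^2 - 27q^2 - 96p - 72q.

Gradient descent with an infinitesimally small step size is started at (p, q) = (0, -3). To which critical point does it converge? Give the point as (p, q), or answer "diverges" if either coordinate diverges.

E is separable, so gradient descent decouples: p follows -∂E/∂p, q follows -∂E/∂q.
∂E/∂p = 12(p - 4)(p - 2)(p - 1); at p=0 this is -96, so p increases.
∂E/∂q = 18(q - 4)(q + 1); at q=-3 this is 252, so q decreases.
The q-coordinate has no critical point in that direction and runs off to infinity.

diverges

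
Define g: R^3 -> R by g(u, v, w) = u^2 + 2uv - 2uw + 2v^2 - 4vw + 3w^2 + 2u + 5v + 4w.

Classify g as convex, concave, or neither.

convex

g is quadratic, so its Hessian is the constant matrix H = [[2, 2, -2], [2, 4, -4], [-2, -4, 6]].
Leading principal minors: 2, 4, 8.
All positive ⇒ H ≻ 0 ⇒ convex.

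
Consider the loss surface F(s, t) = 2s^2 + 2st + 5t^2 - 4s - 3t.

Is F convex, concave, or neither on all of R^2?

F is quadratic, so its Hessian is the constant matrix H = [[4, 2], [2, 10]].
det(H) = 36, tr(H) = 14.
det(H) > 0 and tr(H) > 0, so H is positive definite everywhere: convex.

convex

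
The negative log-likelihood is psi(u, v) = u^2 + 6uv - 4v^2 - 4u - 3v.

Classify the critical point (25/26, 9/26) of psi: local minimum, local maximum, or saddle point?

saddle point

The Hessian of psi is constant: H = [[2, 6], [6, -8]].
det(H) = 2·(-8) − 6² = -52.
Since det(H) < 0, H is indefinite and the critical point is a saddle point.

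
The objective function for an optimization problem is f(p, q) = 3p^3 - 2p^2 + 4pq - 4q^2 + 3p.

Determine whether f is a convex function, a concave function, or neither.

The term 3p^3 is cubic, so the Hessian is not constant.
∂²f/∂p² = 18p - 4, which takes both signs as p varies (negative for sufficiently negative p). A diagonal entry of the Hessian changing sign means the Hessian is neither positive- nor negative-semidefinite on all of R^2.

neither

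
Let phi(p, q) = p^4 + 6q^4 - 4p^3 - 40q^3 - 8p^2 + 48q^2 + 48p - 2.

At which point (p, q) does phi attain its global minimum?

phi(p,q) separates as A(p) + B(q) − 2, so its minimum is min A + min B − 2.
A'(p) = 4(p - 3)(p - 2)(p + 2) vanishes at p ∈ {-2, 2, 3}; B'(q) = 24q(q - 4)(q - 1) vanishes at q ∈ {0, 1, 4}.
Local minima of A (where A''>0): A(-2)=-80, A(3)=45. Local minima of B: B(0)=0, B(4)=-256.
So the global minimum of phi is A(-2) + B(4) − 2 = -80 − 256 − 2 = -338, attained at (-2, 4).

(-2, 4)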